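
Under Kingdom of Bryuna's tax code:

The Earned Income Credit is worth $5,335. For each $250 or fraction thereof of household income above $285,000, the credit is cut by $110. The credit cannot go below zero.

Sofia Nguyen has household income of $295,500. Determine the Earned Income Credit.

Earned Income Credit: income exceeds $285,000 by $10,500, which is 42 full-or-partial $250 increments; reduction = 42 × $110 = $4,620, leaving $715.

$715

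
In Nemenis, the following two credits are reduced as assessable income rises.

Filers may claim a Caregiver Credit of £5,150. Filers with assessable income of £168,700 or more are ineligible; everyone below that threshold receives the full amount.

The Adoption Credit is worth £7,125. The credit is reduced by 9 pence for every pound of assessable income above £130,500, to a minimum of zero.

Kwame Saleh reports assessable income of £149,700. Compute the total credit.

£10,547

Caregiver Credit: £149,700 is below the £168,700 cutoff, so the full £5,150 applies.
Adoption Credit: 9% of the £19,200 excess over £130,500 is £1,728; credit = £7,125 − £1,728 = £5,397.
Total: £5,150 + £5,397 = £10,547.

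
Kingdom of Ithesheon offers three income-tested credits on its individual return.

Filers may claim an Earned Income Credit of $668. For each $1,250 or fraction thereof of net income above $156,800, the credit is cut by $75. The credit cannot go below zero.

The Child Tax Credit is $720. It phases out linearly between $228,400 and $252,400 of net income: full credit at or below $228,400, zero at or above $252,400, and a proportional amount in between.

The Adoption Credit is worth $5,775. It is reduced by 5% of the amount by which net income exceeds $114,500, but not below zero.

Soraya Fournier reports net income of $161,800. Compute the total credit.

Earned Income Credit: income exceeds $156,800 by $5,000, which is 4 full-or-partial $1,250 increments; reduction = 4 × $75 = $300, leaving $368.
Child Tax Credit: $161,800 is at or below the $228,400 threshold, so the full $720 applies.
Adoption Credit: 5% of the $47,300 excess over $114,500 is $2,365; credit = $5,775 − $2,365 = $3,410.
Total: $368 + $720 + $3,410 = $4,498.

$4,498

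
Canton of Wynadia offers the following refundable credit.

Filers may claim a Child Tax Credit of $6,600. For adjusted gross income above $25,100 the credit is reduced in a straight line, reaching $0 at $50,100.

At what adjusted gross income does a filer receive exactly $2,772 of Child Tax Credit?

$2,772 is 2,772/6,600 of the full $6,600, so 3,828/6,600 of the $25,000 range has been used: income = $25,100 + $25,000 × 3,828/6,600 = $39,600.

$39,600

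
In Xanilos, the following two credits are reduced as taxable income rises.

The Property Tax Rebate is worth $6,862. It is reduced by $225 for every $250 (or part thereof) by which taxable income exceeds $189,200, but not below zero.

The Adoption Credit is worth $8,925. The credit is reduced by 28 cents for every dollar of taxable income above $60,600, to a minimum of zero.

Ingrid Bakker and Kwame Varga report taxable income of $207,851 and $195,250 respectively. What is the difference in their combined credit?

Ingrid ($207,851): Property Tax Rebate: income exceeds $189,200 by $18,651 → 75 increments × $225 = $16,875 ≥ base, so the credit is $0. Adoption Credit: 28% of the $147,251 excess over $60,600 is $41,230.28 ≥ base, so the credit is $0. total $0 + $0 = $0
Kwame ($195,250): Property Tax Rebate: income exceeds $189,200 by $6,050, which is 25 full-or-partial $250 increments; reduction = 25 × $225 = $5,625, leaving $1,237. Adoption Credit: 28% of the $134,650 excess over $60,600 is $37,702 ≥ base, so the credit is $0. total $1,237 + $0 = $1,237
Difference: |$0 − $1,237| = $1,237.

$1,237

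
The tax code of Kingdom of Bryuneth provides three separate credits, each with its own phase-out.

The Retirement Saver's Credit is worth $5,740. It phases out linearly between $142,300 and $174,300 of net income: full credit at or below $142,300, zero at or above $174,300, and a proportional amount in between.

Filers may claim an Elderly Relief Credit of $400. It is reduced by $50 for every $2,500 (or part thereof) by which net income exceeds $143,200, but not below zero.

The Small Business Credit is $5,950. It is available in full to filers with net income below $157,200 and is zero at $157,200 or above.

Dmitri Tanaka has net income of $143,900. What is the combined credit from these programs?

Retirement Saver's Credit: $143,900 is $1,600 into a $32,000 phase-out range, leaving 30,400/32,000 of the credit: $5,740 × 30,400/32,000 = $5,453.
Elderly Relief Credit: income exceeds $143,200 by $700, which is 1 full-or-partial $2,500 increment; reduction = 1 × $50 = $50, leaving $350.
Small Business Credit: $143,900 is below the $157,200 cutoff, so the full $5,950 applies.
Total: $5,453 + $350 + $5,950 = $11,753.

$11,753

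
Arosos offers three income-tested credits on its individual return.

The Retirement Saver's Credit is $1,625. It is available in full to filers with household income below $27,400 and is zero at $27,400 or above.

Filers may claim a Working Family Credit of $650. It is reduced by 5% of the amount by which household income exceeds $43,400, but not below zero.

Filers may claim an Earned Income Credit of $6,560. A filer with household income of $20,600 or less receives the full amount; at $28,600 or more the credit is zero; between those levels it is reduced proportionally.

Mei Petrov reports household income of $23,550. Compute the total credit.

$6,416

Retirement Saver's Credit: $23,550 is below the $27,400 cutoff, so the full $1,625 applies.
Working Family Credit: $23,550 is at or below the $43,400 threshold, so the full $650 applies.
Earned Income Credit: $23,550 is $2,950 into a $8,000 phase-out range, leaving 5,050/8,000 of the credit: $6,560 × 5,050/8,000 = $4,141.
Total: $1,625 + $650 + $4,141 = $6,416.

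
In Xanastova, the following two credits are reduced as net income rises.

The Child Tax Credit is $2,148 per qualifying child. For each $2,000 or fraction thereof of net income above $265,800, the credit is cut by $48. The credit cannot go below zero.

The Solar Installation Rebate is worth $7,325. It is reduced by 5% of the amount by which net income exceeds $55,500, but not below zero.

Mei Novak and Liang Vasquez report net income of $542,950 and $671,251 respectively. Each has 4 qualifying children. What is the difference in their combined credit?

$1,920

Mei ($542,950): Child Tax Credit: base = 4 × $2,148 = $8,592. income exceeds $265,800 by $277,150, which is 139 full-or-partial $2,000 increments; reduction = 139 × $48 = $6,672, leaving $1,920. Solar Installation Rebate: 5% of the $487,450 excess over $55,500 is $24,372.50 ≥ base, so the credit is $0. total $1,920 + $0 = $1,920
Liang ($671,251): Child Tax Credit: base = 4 × $2,148 = $8,592. income exceeds $265,800 by $405,451 → 203 increments × $48 = $9,744 ≥ base, so the credit is $0. Solar Installation Rebate: 5% of the $615,751 excess over $55,500 is $30,787.55 ≥ base, so the credit is $0. total $0 + $0 = $0
Difference: |$1,920 − $0| = $1,920.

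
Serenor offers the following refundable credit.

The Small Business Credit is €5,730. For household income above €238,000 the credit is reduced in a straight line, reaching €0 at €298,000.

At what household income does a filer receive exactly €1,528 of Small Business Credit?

€282,000

€1,528 is 1,528/5,730 of the full €5,730, so 4,202/5,730 of the €60,000 range has been used: income = €238,000 + €60,000 × 4,202/5,730 = €282,000.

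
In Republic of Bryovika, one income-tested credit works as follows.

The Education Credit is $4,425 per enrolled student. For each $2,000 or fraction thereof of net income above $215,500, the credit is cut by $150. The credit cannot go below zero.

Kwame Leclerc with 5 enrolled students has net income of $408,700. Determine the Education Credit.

Education Credit: base = 5 × $4,425 = $22,125. income exceeds $215,500 by $193,200, which is 97 full-or-partial $2,000 increments; reduction = 97 × $150 = $14,550, leaving $7,575.

$7,575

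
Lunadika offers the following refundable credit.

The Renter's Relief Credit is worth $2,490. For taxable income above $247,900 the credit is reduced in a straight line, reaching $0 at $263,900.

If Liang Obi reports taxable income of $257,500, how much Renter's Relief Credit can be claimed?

Renter's Relief Credit: $257,500 is $9,600 into a $16,000 phase-out range, leaving 6,400/16,000 of the credit: $2,490 × 6,400/16,000 = $996.

$996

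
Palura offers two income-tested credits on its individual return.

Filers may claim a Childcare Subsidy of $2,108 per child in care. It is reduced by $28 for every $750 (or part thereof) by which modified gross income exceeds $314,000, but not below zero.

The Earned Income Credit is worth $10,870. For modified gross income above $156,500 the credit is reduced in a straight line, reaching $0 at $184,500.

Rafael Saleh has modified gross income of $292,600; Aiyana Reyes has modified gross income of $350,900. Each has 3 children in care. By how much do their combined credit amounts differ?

$1,400

Rafael ($292,600): Childcare Subsidy: base = 3 × $2,108 = $6,324. $292,600 is at or below the $314,000 threshold, so the full $6,324 applies. Earned Income Credit: $292,600 is at or above $184,500, so the credit is $0. total $6,324 + $0 = $6,324
Aiyana ($350,900): Childcare Subsidy: base = 3 × $2,108 = $6,324. income exceeds $314,000 by $36,900, which is 50 full-or-partial $750 increments; reduction = 50 × $28 = $1,400, leaving $4,924. Earned Income Credit: $350,900 is at or above $184,500, so the credit is $0. total $4,924 + $0 = $4,924
Difference: |$6,324 − $4,924| = $1,400.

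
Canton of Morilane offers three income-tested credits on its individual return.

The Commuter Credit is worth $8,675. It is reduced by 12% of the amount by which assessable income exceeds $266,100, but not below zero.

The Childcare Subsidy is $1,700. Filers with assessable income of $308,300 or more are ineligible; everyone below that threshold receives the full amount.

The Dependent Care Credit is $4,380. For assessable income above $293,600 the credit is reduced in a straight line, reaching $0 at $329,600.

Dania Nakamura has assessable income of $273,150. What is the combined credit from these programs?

$13,909

Commuter Credit: 12% of the $7,050 excess over $266,100 is $846; credit = $8,675 − $846 = $7,829.
Childcare Subsidy: $273,150 is below the $308,300 cutoff, so the full $1,700 applies.
Dependent Care Credit: $273,150 is at or below the $293,600 threshold, so the full $4,380 applies.
Total: $7,829 + $1,700 + $4,380 = $13,909.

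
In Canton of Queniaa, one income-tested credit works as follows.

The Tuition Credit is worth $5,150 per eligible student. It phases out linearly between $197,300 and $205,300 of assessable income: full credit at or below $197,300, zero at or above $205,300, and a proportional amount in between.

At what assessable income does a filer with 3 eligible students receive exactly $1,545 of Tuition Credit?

$204,500

Full credit = 3 × $5,150 = $15,450.
$1,545 is 1,545/15,450 of the full $15,450, so 13,905/15,450 of the $8,000 range has been used: income = $197,300 + $8,000 × 13,905/15,450 = $204,500.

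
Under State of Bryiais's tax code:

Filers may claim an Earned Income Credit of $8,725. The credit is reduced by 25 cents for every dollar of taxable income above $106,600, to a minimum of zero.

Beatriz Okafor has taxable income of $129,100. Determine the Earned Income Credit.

$3,100

Earned Income Credit: 25% of the $22,500 excess over $106,600 is $5,625; credit = $8,725 − $5,625 = $3,100.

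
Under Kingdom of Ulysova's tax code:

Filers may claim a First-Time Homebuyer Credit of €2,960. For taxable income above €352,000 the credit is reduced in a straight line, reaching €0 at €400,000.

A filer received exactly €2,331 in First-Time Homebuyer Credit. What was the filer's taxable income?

€362,200

€2,331 is 2,331/2,960 of the full €2,960, so 629/2,960 of the €48,000 range has been used: income = €352,000 + €48,000 × 629/2,960 = €362,200.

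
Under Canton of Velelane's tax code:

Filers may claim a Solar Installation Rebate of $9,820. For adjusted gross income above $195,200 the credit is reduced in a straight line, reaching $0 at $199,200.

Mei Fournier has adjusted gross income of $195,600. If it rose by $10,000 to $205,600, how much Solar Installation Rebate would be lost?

$8,838

At $195,600 — $195,600 is $400 into a $4,000 phase-out range, leaving 3,600/4,000 of the credit: $9,820 × 3,600/4,000 = $8,838.
At $205,600 — $205,600 is at or above $199,200, so the credit is $0.
Lost: $8,838 − $0 = $8,838.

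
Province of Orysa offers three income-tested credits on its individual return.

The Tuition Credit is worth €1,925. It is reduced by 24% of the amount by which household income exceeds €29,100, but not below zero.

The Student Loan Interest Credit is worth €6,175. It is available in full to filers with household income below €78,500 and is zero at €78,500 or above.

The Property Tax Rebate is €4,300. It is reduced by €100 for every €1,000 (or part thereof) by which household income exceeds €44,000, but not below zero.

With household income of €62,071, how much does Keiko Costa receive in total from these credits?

€8,575

Tuition Credit: 24% of the €32,971 excess over €29,100 is €7,913.04 ≥ base, so the credit is €0.
Student Loan Interest Credit: €62,071 is below the €78,500 cutoff, so the full €6,175 applies.
Property Tax Rebate: income exceeds €44,000 by €18,071, which is 19 full-or-partial €1,000 increments; reduction = 19 × €100 = €1,900, leaving €2,400.
Total: €0 + €6,175 + €2,400 = €8,575.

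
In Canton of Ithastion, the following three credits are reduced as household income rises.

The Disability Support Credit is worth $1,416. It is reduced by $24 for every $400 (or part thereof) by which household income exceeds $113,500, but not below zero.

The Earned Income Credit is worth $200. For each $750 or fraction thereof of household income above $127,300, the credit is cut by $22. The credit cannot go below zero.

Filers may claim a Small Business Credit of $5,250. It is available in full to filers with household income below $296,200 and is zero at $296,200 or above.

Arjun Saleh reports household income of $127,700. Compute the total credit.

$5,980

Disability Support Credit: income exceeds $113,500 by $14,200, which is 36 full-or-partial $400 increments; reduction = 36 × $24 = $864, leaving $552.
Earned Income Credit: income exceeds $127,300 by $400, which is 1 full-or-partial $750 increment; reduction = 1 × $22 = $22, leaving $178.
Small Business Credit: $127,700 is below the $296,200 cutoff, so the full $5,250 applies.
Total: $552 + $178 + $5,250 = $5,980.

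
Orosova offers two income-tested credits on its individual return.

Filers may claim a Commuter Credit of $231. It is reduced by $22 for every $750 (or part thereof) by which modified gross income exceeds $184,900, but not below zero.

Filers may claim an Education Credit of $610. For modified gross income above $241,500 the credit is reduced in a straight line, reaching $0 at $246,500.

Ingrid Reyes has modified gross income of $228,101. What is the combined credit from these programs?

Commuter Credit: income exceeds $184,900 by $43,201 → 58 increments × $22 = $1,276 ≥ base, so the credit is $0.
Education Credit: $228,101 is at or below the $241,500 threshold, so the full $610 applies.
Total: $0 + $610 = $610.

$610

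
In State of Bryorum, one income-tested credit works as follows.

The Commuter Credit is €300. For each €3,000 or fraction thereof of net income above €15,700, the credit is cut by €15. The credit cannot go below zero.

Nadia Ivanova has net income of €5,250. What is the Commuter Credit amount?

Commuter Credit: €5,250 is at or below the €15,700 threshold, so the full €300 applies.

€300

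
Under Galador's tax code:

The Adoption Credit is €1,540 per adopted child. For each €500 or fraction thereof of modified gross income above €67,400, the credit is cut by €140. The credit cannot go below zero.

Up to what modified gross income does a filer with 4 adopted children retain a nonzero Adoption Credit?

Full credit = 4 × €1,540 = €6,160.
After 43 increments the reduction is 43 × €140 = €6,020, leaving €140; one more increment wipes it out. Increment 43 ends at excess 43 × €500 = €21,500, so the highest qualifying income is €67,400 + €21,500 = €88,900.

€88,900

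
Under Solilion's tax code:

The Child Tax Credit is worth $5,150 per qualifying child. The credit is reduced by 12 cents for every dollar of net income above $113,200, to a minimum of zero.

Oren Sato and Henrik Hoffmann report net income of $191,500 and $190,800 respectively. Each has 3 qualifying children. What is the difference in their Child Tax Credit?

$84

Oren ($191,500): Child Tax Credit: base = 3 × $5,150 = $15,450. 12% of the $78,300 excess over $113,200 is $9,396; credit = $15,450 − $9,396 = $6,054.
Henrik ($190,800): Child Tax Credit: base = 3 × $5,150 = $15,450. 12% of the $77,600 excess over $113,200 is $9,312; credit = $15,450 − $9,312 = $6,138.
Difference: |$6,054 − $6,138| = $84.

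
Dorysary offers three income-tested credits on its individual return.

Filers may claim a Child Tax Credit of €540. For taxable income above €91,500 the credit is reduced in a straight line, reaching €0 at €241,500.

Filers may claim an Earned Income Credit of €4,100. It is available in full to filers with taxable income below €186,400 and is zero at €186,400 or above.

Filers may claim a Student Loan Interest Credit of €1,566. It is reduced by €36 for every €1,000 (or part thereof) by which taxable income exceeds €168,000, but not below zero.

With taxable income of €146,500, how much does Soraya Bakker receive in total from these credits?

Child Tax Credit: €146,500 is €55,000 into a €150,000 phase-out range, leaving 95,000/150,000 of the credit: €540 × 95,000/150,000 = €342.
Earned Income Credit: €146,500 is below the €186,400 cutoff, so the full €4,100 applies.
Student Loan Interest Credit: €146,500 is at or below the €168,000 threshold, so the full €1,566 applies.
Total: €342 + €4,100 + €1,566 = €6,008.

€6,008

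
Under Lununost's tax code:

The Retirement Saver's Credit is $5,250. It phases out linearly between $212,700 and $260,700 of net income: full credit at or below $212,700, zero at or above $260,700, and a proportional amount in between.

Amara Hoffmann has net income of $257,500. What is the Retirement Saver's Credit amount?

$350

Retirement Saver's Credit: $257,500 is $44,800 into a $48,000 phase-out range, leaving 3,200/48,000 of the credit: $5,250 × 3,200/48,000 = $350.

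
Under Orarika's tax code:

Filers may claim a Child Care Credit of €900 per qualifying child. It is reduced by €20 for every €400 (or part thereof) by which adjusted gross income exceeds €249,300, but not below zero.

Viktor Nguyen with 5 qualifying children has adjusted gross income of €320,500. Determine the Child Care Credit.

€940

Child Care Credit: base = 5 × €900 = €4,500. income exceeds €249,300 by €71,200, which is 178 full-or-partial €400 increments; reduction = 178 × €20 = €3,560, leaving €940.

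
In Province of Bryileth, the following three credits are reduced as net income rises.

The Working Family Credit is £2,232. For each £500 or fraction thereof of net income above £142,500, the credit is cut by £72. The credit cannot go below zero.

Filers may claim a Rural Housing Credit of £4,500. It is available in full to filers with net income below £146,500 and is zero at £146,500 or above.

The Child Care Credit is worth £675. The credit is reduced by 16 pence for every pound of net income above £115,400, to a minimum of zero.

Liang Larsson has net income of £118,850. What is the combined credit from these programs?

Working Family Credit: £118,850 is at or below the £142,500 threshold, so the full £2,232 applies.
Rural Housing Credit: £118,850 is below the £146,500 cutoff, so the full £4,500 applies.
Child Care Credit: 16% of the £3,450 excess over £115,400 is £552; credit = £675 − £552 = £123.
Total: £2,232 + £4,500 + £123 = £6,855.

£6,855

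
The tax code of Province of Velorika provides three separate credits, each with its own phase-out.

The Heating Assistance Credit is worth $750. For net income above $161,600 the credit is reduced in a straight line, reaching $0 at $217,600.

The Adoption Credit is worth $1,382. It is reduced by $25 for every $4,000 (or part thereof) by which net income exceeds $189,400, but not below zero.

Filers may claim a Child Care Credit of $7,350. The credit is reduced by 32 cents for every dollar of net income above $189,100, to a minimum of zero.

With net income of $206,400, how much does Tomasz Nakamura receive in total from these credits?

Heating Assistance Credit: $206,400 is $44,800 into a $56,000 phase-out range, leaving 11,200/56,000 of the credit: $750 × 11,200/56,000 = $150.
Adoption Credit: income exceeds $189,400 by $17,000, which is 5 full-or-partial $4,000 increments; reduction = 5 × $25 = $125, leaving $1,257.
Child Care Credit: 32% of the $17,300 excess over $189,100 is $5,536; credit = $7,350 − $5,536 = $1,814.
Total: $150 + $1,257 + $1,814 = $3,221.

$3,221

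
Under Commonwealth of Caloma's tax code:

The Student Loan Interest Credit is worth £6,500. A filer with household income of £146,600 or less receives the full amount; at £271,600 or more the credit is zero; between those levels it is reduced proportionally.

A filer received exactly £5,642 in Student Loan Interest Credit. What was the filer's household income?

£5,642 is 5,642/6,500 of the full £6,500, so 858/6,500 of the £125,000 range has been used: income = £146,600 + £125,000 × 858/6,500 = £163,100.

£163,100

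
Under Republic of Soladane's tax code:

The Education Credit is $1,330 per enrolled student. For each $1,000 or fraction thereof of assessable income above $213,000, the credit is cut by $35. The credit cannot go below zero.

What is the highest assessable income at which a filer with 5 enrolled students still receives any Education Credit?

Full credit = 5 × $1,330 = $6,650.
After 189 increments the reduction is 189 × $35 = $6,615, leaving $35; one more increment wipes it out. Increment 189 ends at excess 189 × $1,000 = $189,000, so the highest qualifying income is $213,000 + $189,000 = $402,000.

$402,000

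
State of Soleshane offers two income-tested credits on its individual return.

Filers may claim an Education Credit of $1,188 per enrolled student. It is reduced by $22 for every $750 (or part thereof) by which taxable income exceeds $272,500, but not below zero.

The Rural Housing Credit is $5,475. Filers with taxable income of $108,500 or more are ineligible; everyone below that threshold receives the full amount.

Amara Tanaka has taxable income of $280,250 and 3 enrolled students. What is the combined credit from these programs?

$3,322

Education Credit: base = 3 × $1,188 = $3,564. income exceeds $272,500 by $7,750, which is 11 full-or-partial $750 increments; reduction = 11 × $22 = $242, leaving $3,322.
Rural Housing Credit: $280,250 meets or exceeds the $108,500 cutoff, so the credit is $0.
Total: $3,322 + $0 = $3,322.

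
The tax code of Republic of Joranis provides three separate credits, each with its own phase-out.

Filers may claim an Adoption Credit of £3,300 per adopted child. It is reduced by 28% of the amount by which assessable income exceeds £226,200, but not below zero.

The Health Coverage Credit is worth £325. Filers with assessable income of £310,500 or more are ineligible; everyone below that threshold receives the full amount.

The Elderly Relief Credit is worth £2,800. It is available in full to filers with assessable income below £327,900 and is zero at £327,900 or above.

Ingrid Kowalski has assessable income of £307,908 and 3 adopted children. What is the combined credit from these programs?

£3,125

Adoption Credit: base = 3 × £3,300 = £9,900. 28% of the £81,708 excess over £226,200 is £22,878.24 ≥ base, so the credit is £0.
Health Coverage Credit: £307,908 is below the £310,500 cutoff, so the full £325 applies.
Elderly Relief Credit: £307,908 is below the £327,900 cutoff, so the full £2,800 applies.
Total: £0 + £325 + £2,800 = £3,125.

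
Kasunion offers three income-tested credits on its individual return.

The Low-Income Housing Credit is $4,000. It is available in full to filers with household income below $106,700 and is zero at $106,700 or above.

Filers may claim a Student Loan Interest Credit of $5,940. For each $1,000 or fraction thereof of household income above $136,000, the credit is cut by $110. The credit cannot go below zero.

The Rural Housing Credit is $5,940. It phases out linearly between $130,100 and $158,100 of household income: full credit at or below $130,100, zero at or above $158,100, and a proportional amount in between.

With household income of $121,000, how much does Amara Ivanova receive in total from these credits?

$11,880

Low-Income Housing Credit: $121,000 meets or exceeds the $106,700 cutoff, so the credit is $0.
Student Loan Interest Credit: $121,000 is at or below the $136,000 threshold, so the full $5,940 applies.
Rural Housing Credit: $121,000 is at or below the $130,100 threshold, so the full $5,940 applies.
Total: $0 + $5,940 + $5,940 = $11,880.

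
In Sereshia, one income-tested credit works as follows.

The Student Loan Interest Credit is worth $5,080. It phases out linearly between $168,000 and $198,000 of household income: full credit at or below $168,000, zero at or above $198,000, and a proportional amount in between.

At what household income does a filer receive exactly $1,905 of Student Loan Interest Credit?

$186,750

$1,905 is 1,905/5,080 of the full $5,080, so 3,175/5,080 of the $30,000 range has been used: income = $168,000 + $30,000 × 3,175/5,080 = $186,750.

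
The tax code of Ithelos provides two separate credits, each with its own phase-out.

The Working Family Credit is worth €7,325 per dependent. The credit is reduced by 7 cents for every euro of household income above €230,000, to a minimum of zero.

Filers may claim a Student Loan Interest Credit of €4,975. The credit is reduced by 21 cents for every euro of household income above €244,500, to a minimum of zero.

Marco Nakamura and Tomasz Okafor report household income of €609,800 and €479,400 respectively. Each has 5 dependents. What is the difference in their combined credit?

Marco (€609,800): Working Family Credit: base = 5 × €7,325 = €36,625. 7% of the €379,800 excess over €230,000 is €26,586; credit = €36,625 − €26,586 = €10,039. Student Loan Interest Credit: 21% of the €365,300 excess over €244,500 is €76,713 ≥ base, so the credit is €0. total €10,039 + €0 = €10,039
Tomasz (€479,400): Working Family Credit: base = 5 × €7,325 = €36,625. 7% of the €249,400 excess over €230,000 is €17,458; credit = €36,625 − €17,458 = €19,167. Student Loan Interest Credit: 21% of the €234,900 excess over €244,500 is €49,329 ≥ base, so the credit is €0. total €19,167 + €0 = €19,167
Difference: |€10,039 − €19,167| = €9,128.

€9,128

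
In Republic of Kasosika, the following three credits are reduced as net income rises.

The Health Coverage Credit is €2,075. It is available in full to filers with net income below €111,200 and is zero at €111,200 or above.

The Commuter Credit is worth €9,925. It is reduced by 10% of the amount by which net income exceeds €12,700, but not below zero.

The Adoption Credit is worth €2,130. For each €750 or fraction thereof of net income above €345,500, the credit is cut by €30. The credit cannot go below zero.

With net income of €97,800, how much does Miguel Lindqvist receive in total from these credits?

Health Coverage Credit: €97,800 is below the €111,200 cutoff, so the full €2,075 applies.
Commuter Credit: 10% of the €85,100 excess over €12,700 is €8,510; credit = €9,925 − €8,510 = €1,415.
Adoption Credit: €97,800 is at or below the €345,500 threshold, so the full €2,130 applies.
Total: €2,075 + €1,415 + €2,130 = €5,620.

€5,620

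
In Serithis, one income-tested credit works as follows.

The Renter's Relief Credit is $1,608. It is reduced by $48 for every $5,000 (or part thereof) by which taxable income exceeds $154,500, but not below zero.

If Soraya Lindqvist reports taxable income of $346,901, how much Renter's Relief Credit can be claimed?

Renter's Relief Credit: income exceeds $154,500 by $192,401 → 39 increments × $48 = $1,872 ≥ base, so the credit is $0.

$0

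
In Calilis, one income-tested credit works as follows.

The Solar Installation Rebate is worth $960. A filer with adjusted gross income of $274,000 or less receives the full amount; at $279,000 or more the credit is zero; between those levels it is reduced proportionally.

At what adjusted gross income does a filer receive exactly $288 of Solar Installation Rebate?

$288 is 288/960 of the full $960, so 672/960 of the $5,000 range has been used: income = $274,000 + $5,000 × 672/960 = $277,500.

$277,500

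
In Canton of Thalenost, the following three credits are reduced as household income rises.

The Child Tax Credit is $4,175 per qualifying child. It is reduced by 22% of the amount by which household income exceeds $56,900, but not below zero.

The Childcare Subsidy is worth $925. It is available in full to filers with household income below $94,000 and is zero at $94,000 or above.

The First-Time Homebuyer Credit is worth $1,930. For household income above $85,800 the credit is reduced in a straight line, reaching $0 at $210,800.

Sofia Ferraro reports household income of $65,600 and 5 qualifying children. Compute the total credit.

$21,816

Child Tax Credit: base = 5 × $4,175 = $20,875. 22% of the $8,700 excess over $56,900 is $1,914; credit = $20,875 − $1,914 = $18,961.
Childcare Subsidy: $65,600 is below the $94,000 cutoff, so the full $925 applies.
First-Time Homebuyer Credit: $65,600 is at or below the $85,800 threshold, so the full $1,930 applies.
Total: $18,961 + $925 + $1,930 = $21,816.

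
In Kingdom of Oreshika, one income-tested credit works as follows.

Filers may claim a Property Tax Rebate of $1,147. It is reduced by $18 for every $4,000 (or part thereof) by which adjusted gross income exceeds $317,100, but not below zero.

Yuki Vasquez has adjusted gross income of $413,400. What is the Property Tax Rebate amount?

Property Tax Rebate: income exceeds $317,100 by $96,300, which is 25 full-or-partial $4,000 increments; reduction = 25 × $18 = $450, leaving $697.

$697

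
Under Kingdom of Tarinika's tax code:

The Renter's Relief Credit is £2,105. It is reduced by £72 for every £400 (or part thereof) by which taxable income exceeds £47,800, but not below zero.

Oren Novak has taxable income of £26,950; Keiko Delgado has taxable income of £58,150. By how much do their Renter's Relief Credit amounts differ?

£1,872

Oren (£26,950): Renter's Relief Credit: £26,950 is at or below the £47,800 threshold, so the full £2,105 applies.
Keiko (£58,150): Renter's Relief Credit: income exceeds £47,800 by £10,350, which is 26 full-or-partial £400 increments; reduction = 26 × £72 = £1,872, leaving £233.
Difference: |£2,105 − £233| = £1,872.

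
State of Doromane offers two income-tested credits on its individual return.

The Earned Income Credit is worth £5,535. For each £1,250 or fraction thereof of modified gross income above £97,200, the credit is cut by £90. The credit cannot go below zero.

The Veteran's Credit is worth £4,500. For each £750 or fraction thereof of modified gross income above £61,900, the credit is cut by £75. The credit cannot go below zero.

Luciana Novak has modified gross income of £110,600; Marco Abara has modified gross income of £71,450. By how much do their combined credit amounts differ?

£4,515

Luciana (£110,600): Earned Income Credit: income exceeds £97,200 by £13,400, which is 11 full-or-partial £1,250 increments; reduction = 11 × £90 = £990, leaving £4,545. Veteran's Credit: income exceeds £61,900 by £48,700 → 65 increments × £75 = £4,875 ≥ base, so the credit is £0. total £4,545 + £0 = £4,545
Marco (£71,450): Earned Income Credit: £71,450 is at or below the £97,200 threshold, so the full £5,535 applies. Veteran's Credit: income exceeds £61,900 by £9,550, which is 13 full-or-partial £750 increments; reduction = 13 × £75 = £975, leaving £3,525. total £5,535 + £3,525 = £9,060
Difference: |£4,545 − £9,060| = £4,515.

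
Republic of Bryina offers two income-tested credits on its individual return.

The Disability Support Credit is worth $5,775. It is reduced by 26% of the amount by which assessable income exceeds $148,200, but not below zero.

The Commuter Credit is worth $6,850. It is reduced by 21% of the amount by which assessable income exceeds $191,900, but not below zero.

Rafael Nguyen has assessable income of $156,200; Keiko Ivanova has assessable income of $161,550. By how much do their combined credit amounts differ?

Rafael ($156,200): Disability Support Credit: 26% of the $8,000 excess over $148,200 is $2,080; credit = $5,775 − $2,080 = $3,695. Commuter Credit: $156,200 is at or below the $191,900 threshold, so the full $6,850 applies. total $3,695 + $6,850 = $10,545
Keiko ($161,550): Disability Support Credit: 26% of the $13,350 excess over $148,200 is $3,471; credit = $5,775 − $3,471 = $2,304. Commuter Credit: $161,550 is at or below the $191,900 threshold, so the full $6,850 applies. total $2,304 + $6,850 = $9,154
Difference: |$10,545 − $9,154| = $1,391.

$1,391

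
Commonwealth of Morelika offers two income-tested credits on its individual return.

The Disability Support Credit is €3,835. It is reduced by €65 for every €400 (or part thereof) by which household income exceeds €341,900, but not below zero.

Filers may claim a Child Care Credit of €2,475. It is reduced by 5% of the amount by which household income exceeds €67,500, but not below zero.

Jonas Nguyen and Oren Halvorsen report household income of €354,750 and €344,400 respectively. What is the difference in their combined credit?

€1,690

Jonas (€354,750): Disability Support Credit: income exceeds €341,900 by €12,850, which is 33 full-or-partial €400 increments; reduction = 33 × €65 = €2,145, leaving €1,690. Child Care Credit: 5% of the €287,250 excess over €67,500 is €14,362.50 ≥ base, so the credit is €0. total €1,690 + €0 = €1,690
Oren (€344,400): Disability Support Credit: income exceeds €341,900 by €2,500, which is 7 full-or-partial €400 increments; reduction = 7 × €65 = €455, leaving €3,380. Child Care Credit: 5% of the €276,900 excess over €67,500 is €13,845 ≥ base, so the credit is €0. total €3,380 + €0 = €3,380
Difference: |€1,690 − €3,380| = €1,690.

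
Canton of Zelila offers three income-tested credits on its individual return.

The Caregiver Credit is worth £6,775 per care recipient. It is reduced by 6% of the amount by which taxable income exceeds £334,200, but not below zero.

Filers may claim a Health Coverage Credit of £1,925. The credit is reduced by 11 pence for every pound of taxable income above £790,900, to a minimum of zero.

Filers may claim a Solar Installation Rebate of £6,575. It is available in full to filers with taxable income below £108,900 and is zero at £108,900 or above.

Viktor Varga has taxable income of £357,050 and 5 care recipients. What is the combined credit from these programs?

£34,429

Caregiver Credit: base = 5 × £6,775 = £33,875. 6% of the £22,850 excess over £334,200 is £1,371; credit = £33,875 − £1,371 = £32,504.
Health Coverage Credit: £357,050 is at or below the £790,900 threshold, so the full £1,925 applies.
Solar Installation Rebate: £357,050 meets or exceeds the £108,900 cutoff, so the credit is £0.
Total: £32,504 + £1,925 + £0 = £34,429.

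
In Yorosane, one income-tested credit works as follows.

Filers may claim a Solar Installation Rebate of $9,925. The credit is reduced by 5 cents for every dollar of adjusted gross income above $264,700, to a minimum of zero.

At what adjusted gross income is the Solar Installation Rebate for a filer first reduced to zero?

$463,200

The credit falls by 5% of each dollar above $264,700, so it reaches zero when the excess is $9,925 / 5% = $198,500: income = $264,700 + $198,500 = $463,200.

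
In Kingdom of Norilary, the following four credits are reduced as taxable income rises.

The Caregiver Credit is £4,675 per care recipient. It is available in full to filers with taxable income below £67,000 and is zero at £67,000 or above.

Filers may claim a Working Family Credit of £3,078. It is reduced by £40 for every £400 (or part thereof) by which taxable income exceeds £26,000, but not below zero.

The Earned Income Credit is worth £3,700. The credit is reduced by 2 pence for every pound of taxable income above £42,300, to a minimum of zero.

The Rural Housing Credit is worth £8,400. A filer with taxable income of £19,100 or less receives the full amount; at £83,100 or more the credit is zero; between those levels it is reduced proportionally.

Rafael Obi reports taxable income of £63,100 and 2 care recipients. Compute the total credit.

£15,259

Caregiver Credit: base = 2 × £4,675 = £9,350. £63,100 is below the £67,000 cutoff, so the full £9,350 applies.
Working Family Credit: income exceeds £26,000 by £37,100 → 93 increments × £40 = £3,720 ≥ base, so the credit is £0.
Earned Income Credit: 2% of the £20,800 excess over £42,300 is £416; credit = £3,700 − £416 = £3,284.
Rural Housing Credit: £63,100 is £44,000 into a £64,000 phase-out range, leaving 20,000/64,000 of the credit: £8,400 × 20,000/64,000 = £2,625.
Total: £9,350 + £0 + £3,284 + £2,625 = £15,259.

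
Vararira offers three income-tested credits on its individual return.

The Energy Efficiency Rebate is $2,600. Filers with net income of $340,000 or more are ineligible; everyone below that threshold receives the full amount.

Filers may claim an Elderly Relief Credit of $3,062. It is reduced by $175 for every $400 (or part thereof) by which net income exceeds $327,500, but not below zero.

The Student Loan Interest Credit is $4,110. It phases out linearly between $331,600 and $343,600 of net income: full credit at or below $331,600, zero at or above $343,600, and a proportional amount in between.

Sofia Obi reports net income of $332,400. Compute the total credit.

$7,223

Energy Efficiency Rebate: $332,400 is below the $340,000 cutoff, so the full $2,600 applies.
Elderly Relief Credit: income exceeds $327,500 by $4,900, which is 13 full-or-partial $400 increments; reduction = 13 × $175 = $2,275, leaving $787.
Student Loan Interest Credit: $332,400 is $800 into a $12,000 phase-out range, leaving 11,200/12,000 of the credit: $4,110 × 11,200/12,000 = $3,836.
Total: $2,600 + $787 + $3,836 = $7,223.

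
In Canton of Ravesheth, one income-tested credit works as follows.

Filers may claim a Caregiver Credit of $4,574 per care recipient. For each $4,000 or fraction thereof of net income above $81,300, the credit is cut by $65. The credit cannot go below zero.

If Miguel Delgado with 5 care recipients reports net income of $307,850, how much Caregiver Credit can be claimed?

Caregiver Credit: base = 5 × $4,574 = $22,870. income exceeds $81,300 by $226,550, which is 57 full-or-partial $4,000 increments; reduction = 57 × $65 = $3,705, leaving $19,165.

$19,165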